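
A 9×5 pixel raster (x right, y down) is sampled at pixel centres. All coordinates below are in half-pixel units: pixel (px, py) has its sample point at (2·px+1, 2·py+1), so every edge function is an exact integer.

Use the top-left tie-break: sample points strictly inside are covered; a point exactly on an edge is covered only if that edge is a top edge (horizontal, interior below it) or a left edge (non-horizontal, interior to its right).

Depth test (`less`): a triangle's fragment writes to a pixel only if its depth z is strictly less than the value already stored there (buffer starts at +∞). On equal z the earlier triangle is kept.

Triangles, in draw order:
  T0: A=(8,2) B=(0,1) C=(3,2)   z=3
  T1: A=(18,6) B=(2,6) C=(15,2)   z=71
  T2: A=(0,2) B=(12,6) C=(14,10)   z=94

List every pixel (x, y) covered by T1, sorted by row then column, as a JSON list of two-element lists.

T0:
  2·area = 5  (B↔C swapped to make it positive)
  edge (8, 2)→(3, 2): d=(-5,0) right/bottom  bias=-1
  edge (3, 2)→(0, 1): d=(-3,-1) top-left  bias=+0
  edge (0, 1)→(8, 2): d=(8,1) right/bottom  bias=-1
  covered (0 px):
    . . . . . . . . .
    . . . . . . . . .
    . . . . . . . . .
    . . . . . . . . .
    . . . . . . . . .
T1:
  2·area = 64
  edge (18, 6)→(2, 6): d=(-16,0) right/bottom  bias=-1
  edge (2, 6)→(15, 2): d=(13,-4) top-left  bias=+0
  edge (15, 2)→(18, 6): d=(3,4) right/bottom  bias=-1
    (6,1)@(13, 3): e=[48,5,11] → X
    (7,1)@(15, 3): e=[48,13,3] → X
    (8,1)@(17, 3): e=[48,21,-5] → .
    (3,2)@(7, 5): e=[16,7,41] → X
    (4,2)@(9, 5): e=[16,15,33] → X
    (5,2)@(11, 5): e=[16,23,25] → X
    (8,2)@(17, 5): e=[16,47,1] → X
    (3,3)@(7, 7): e=[-16,33,47] → .
    (4,3)@(9, 7): e=[-16,41,39] → .
    (5,3)@(11, 7): e=[-16,49,31] → .
    (6,3)@(13, 7): e=[-16,57,23] → .
    (7,3)@(15, 7): e=[-16,65,15] → .
  covered (8 px):
    . . . . . . . . .
    . . . . . . X X .
    . . . X X X X X X
    . . . . . . . . .
    . . . . . . . . .
T2:
  2·area = 40
  edge (0, 2)→(12, 6): d=(12,4) right/bottom  bias=-1
  edge (12, 6)→(14, 10): d=(2,4) right/bottom  bias=-1
  edge (14, 10)→(0, 2): d=(-14,-8) top-left  bias=+0
    (1,1)@(3, 3): e=[0,30,10] → .  [on edge]
    (3,2)@(7, 5): e=[8,18,14] → X
    (4,2)@(9, 5): e=[0,10,30] → .  [on edge]
    (3,3)@(7, 7): e=[32,22,-14] → .
    (4,3)@(9, 7): e=[24,14,2] → X
    (5,3)@(11, 7): e=[16,6,18] → X
    (6,3)@(13, 7): e=[8,-2,34] → .
    (7,3)@(15, 7): e=[0,-10,50] → .  [on edge]
    (4,4)@(9, 9): e=[48,18,-26] → .
    (5,4)@(11, 9): e=[40,10,-10] → .
    (6,4)@(13, 9): e=[32,2,6] → X
    (7,4)@(15, 9): e=[24,-6,22] → .
  covered (4 px):
    . . . . . . . . .
    . . . . . . . . .
    . . . X . . . . .
    . . . . X X . . .
    . . . . . . X . .

Answer: [[6,1],[7,1],[3,2],[4,2],[5,2],[6,2],[7,2],[8,2]]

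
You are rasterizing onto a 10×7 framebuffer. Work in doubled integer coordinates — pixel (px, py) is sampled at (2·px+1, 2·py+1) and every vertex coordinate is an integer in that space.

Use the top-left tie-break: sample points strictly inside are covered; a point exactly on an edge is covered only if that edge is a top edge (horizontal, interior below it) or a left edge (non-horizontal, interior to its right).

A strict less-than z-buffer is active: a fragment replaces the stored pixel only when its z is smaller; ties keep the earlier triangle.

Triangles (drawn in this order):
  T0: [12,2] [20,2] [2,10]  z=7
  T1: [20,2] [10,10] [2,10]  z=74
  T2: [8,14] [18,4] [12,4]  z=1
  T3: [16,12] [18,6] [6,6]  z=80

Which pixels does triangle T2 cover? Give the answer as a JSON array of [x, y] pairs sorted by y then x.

T0:
  2·area = 64
  edge (12, 2)→(20, 2): d=(8,0) top-left  bias=+0
  edge (20, 2)→(2, 10): d=(-18,8) right/bottom  bias=-1
  edge (2, 10)→(12, 2): d=(10,-8) top-left  bias=+0
    (5,1)@(11, 3): e=[8,54,2] → █
    (6,1)@(13, 3): e=[8,38,18] → █
    (7,1)@(15, 3): e=[8,22,34] → █
    (8,1)@(17, 3): e=[8,6,50] → █
    (9,1)@(19, 3): e=[8,-10,66] → ·
    (4,2)@(9, 5): e=[24,34,6] → █
    (7,2)@(15, 5): e=[24,-14,54] → ·
    (8,2)@(17, 5): e=[24,-30,70] → ·
    (3,3)@(7, 7): e=[40,14,10] → █
    (4,3)@(9, 7): e=[40,-2,26] → ·
    (5,3)@(11, 7): e=[40,-18,42] → ·
    (6,3)@(13, 7): e=[40,-34,58] → ·
  covered (8 px):
    · · · · · · · · · ·
    · · · · · █ █ █ █ ·
    · · · · █ █ █ · · ·
    · · · █ · · · · · ·
    · · · · · · · · · ·
    · · · · · · · · · ·
    · · · · · · · · · ·
T1:
  2·area = 64
  edge (20, 2)→(10, 10): d=(-10,8) right/bottom  bias=-1
  edge (10, 10)→(2, 10): d=(-8,0) right/bottom  bias=-1
  edge (2, 10)→(20, 2): d=(18,-8) top-left  bias=+0
    (7,2)@(15, 5): e=[10,40,14] → █
    (8,2)@(17, 5): e=[-6,40,30] → ·
    (4,3)@(9, 7): e=[38,24,2] → █
    (5,3)@(11, 7): e=[22,24,18] → █
    (6,3)@(13, 7): e=[6,24,34] → █
    (7,3)@(15, 7): e=[-10,24,50] → ·
    (2,4)@(5, 9): e=[50,8,6] → █
    (3,4)@(7, 9): e=[34,8,22] → █
    (6,4)@(13, 9): e=[-14,8,70] → ·
    (2,5)@(5, 11): e=[30,-8,42] → ·
    (3,5)@(7, 11): e=[14,-8,58] → ·
    (4,5)@(9, 11): e=[-2,-8,74] → ·
  covered (8 px):
    · · · · · · · · · ·
    · · · · · · · · · ·
    · · · · · · · █ · ·
    · · · · █ █ █ · · ·
    · · █ █ █ █ · · · ·
    · · · · · · · · · ·
    · · · · · · · · · ·
T2:
  2·area = 60  (B↔C swapped to make it positive)
  edge (8, 14)→(12, 4): d=(4,-10) top-left  bias=+0
  edge (12, 4)→(18, 4): d=(6,0) top-left  bias=+0
  edge (18, 4)→(8, 14): d=(-10,10) right/bottom  bias=-1
    (9,1)@(19, 3): e=[66,-6,0] → ·  [on edge]
    (6,2)@(13, 5): e=[14,6,40] → █
    (7,2)@(15, 5): e=[34,6,20] → █
    (8,2)@(17, 5): e=[54,6,0] → ·  [on edge]
    (5,3)@(11, 7): e=[2,18,40] → █
    (7,3)@(15, 7): e=[42,18,0] → ·  [on edge]
    (5,4)@(11, 9): e=[10,30,20] → █
    (6,4)@(13, 9): e=[30,30,0] → ·  [on edge]
    (5,5)@(11, 11): e=[18,42,0] → ·  [on edge]
    (4,6)@(9, 13): e=[6,54,0] → ·  [on edge]
  covered (5 px):
    · · · · · · · · · ·
    · · · · · · · · · ·
    · · · · · · █ █ · ·
    · · · · · █ █ · · ·
    · · · · · █ · · · ·
    · · · · · · · · · ·
    · · · · · · · · · ·
T3:
  2·area = 72  (B↔C swapped to make it positive)
  edge (16, 12)→(6, 6): d=(-10,-6) top-left  bias=+0
  edge (6, 6)→(18, 6): d=(12,0) top-left  bias=+0
  edge (18, 6)→(16, 12): d=(-2,6) right/bottom  bias=-1
    (0,1)@(1, 3): e=[0,-36,108] → ·  [on edge]
    (9,1)@(19, 3): e=[108,-36,0] → ·  [on edge]
    (4,3)@(9, 7): e=[8,12,52] → █
    (5,3)@(11, 7): e=[20,12,40] → █
    (6,3)@(13, 7): e=[32,12,28] → █
    (7,3)@(15, 7): e=[44,12,16] → █
    (8,3)@(17, 7): e=[56,12,4] → █
    (9,3)@(19, 7): e=[68,12,-8] → ·
    (4,4)@(9, 9): e=[-12,36,48] → ·
    (5,4)@(11, 9): e=[0,36,36] → █  [on edge]
    (8,4)@(17, 9): e=[36,36,0] → ·  [on edge]
    (5,5)@(11, 11): e=[-20,60,32] → ·
  covered (9 px):
    · · · · · · · · · ·
    · · · · · · · · · ·
    · · · · · · · · · ·
    · · · · █ █ █ █ █ ·
    · · · · · █ █ █ · ·
    · · · · · · · █ · ·
    · · · · · · · · · ·

Result: [[6,2],[7,2],[5,3],[6,3],[5,4]]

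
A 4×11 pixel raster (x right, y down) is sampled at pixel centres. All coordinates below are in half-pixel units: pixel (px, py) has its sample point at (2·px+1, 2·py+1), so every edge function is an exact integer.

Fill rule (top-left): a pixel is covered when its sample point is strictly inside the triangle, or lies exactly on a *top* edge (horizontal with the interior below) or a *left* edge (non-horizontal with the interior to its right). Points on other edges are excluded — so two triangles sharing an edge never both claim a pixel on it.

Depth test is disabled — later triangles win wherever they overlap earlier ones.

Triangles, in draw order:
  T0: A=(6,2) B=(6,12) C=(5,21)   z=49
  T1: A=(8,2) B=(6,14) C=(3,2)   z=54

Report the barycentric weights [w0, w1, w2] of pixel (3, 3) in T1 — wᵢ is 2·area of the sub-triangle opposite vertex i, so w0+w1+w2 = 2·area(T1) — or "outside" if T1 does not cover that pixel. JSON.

T0:
  2·area = 10
  edge (6, 2)→(6, 12): d=(0,10) right/bottom  bias=-1
  edge (6, 12)→(5, 21): d=(-1,9) right/bottom  bias=-1
  edge (5, 21)→(6, 2): d=(1,-19) top-left  bias=+0
    (3,1)@(7, 3): e=[-10,0,20] → .  [on edge]
    (2,10)@(5, 21): e=[10,0,0] → .  [on edge]
  covered (0 px):
    . . . .
    . . . .
    . . . .
    . . . .
    . . . .
    . . . .
    . . . .
    . . . .
    . . . .
    . . . .
    . . . .
T1:
  2·area = 60
  edge (8, 2)→(6, 14): d=(-2,12) right/bottom  bias=-1
  edge (6, 14)→(3, 2): d=(-3,-12) top-left  bias=+0
  edge (3, 2)→(8, 2): d=(5,0) top-left  bias=+0
    (2,1)@(5, 3): e=[34,21,5] → X
    (3,1)@(7, 3): e=[10,45,5] → X
    (2,2)@(5, 5): e=[30,15,15] → X
    (2,3)@(5, 7): e=[26,9,25] → X
    (2,4)@(5, 9): e=[22,3,35] → X
    (3,4)@(7, 9): e=[-2,27,35] → .
    (2,5)@(5, 11): e=[18,-3,45] → .
  covered (7 px):
    . . . .
    . . X X
    . . X X
    . . X X
    . . X .
    . . . .
    . . . .
    . . . .
    . . . .
    . . . .
    . . . .

Result: [33,25,2]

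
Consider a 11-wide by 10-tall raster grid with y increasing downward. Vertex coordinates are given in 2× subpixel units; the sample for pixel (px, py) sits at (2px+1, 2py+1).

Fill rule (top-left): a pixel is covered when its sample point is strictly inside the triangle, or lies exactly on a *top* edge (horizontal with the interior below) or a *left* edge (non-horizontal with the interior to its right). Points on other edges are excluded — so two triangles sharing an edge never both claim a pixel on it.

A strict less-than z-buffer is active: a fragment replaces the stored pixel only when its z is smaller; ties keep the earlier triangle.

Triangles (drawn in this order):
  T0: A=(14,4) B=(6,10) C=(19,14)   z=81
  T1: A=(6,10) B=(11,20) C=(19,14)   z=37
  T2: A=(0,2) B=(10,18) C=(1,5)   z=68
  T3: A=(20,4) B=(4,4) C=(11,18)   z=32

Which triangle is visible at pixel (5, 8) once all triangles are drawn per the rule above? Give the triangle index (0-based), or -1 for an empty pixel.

T0:
  2·area = 110  (B↔C swapped to make it positive)
  edge (14, 4)→(19, 14): d=(5,10) right/bottom  bias=-1
  edge (19, 14)→(6, 10): d=(-13,-4) top-left  bias=+0
  edge (6, 10)→(14, 4): d=(8,-6) top-left  bias=+0
    (6,2)@(13, 5): e=[15,93,2] → █
    (7,2)@(15, 5): e=[-5,101,14] → ·
    (5,3)@(11, 7): e=[45,59,6] → █
    (7,3)@(15, 7): e=[5,75,30] → █
    (8,3)@(17, 7): e=[-15,83,42] → ·
    (4,4)@(9, 9): e=[75,25,10] → █
    (8,4)@(17, 9): e=[-5,57,58] → ·
    (4,5)@(9, 11): e=[85,-1,26] → ·
    (5,5)@(11, 11): e=[65,7,38] → █
    (8,5)@(17, 11): e=[5,31,74] → █
    (9,5)@(19, 11): e=[-15,39,86] → ·
    (5,6)@(11, 13): e=[75,-19,54] → ·
  covered (13 px):
    · · · · · · · · · · ·
    · · · · · · · · · · ·
    · · · · · · █ · · · ·
    · · · · · █ █ █ · · ·
    · · · · █ █ █ █ · · ·
    · · · · · █ █ █ █ · ·
    · · · · · · · · █ · ·
    · · · · · · · · · · ·
    · · · · · · · · · · ·
    · · · · · · · · · · ·
T1:
  2·area = 110  (B↔C swapped to make it positive)
  edge (6, 10)→(19, 14): d=(13,4) right/bottom  bias=-1
  edge (19, 14)→(11, 20): d=(-8,6) right/bottom  bias=-1
  edge (11, 20)→(6, 10): d=(-5,-10) top-left  bias=+0
    (3,5)@(7, 11): e=[9,96,5] → █
    (4,5)@(9, 11): e=[1,84,25] → █
    (5,5)@(11, 11): e=[-7,72,45] → ·
    (3,6)@(7, 13): e=[35,80,-5] → ·
    (4,6)@(9, 13): e=[27,68,15] → █
    (5,6)@(11, 13): e=[19,56,35] → █
    (6,6)@(13, 13): e=[11,44,55] → █
    (7,6)@(15, 13): e=[3,32,75] → █
    (8,6)@(17, 13): e=[-5,20,95] → ·
    (4,7)@(9, 15): e=[53,52,5] → █
    (8,7)@(17, 15): e=[21,4,85] → █
    (9,7)@(19, 15): e=[13,-8,105] → ·
    (7,8)@(15, 17): e=[55,0,55] → ·  [on edge]
  covered (14 px):
    · · · · · · · · · · ·
    · · · · · · · · · · ·
    · · · · · · · · · · ·
    · · · · · · · · · · ·
    · · · · · · · · · · ·
    · · · █ █ · · · · · ·
    · · · · █ █ █ █ · · ·
    · · · · █ █ █ █ █ · ·
    · · · · · █ █ · · · ·
    · · · · · █ · · · · ·
T2:
  2·area = 14
  edge (0, 2)→(10, 18): d=(10,16) right/bottom  bias=-1
  edge (10, 18)→(1, 5): d=(-9,-13) top-left  bias=+0
  edge (1, 5)→(0, 2): d=(-1,-3) top-left  bias=+0
    (0,2)@(1, 5): e=[14,0,0] → █  [on edge]
    (1,2)@(3, 5): e=[-18,26,6] → ·
    (0,3)@(1, 7): e=[34,-18,-2] → ·
    (1,3)@(3, 7): e=[2,8,4] → █
    (2,3)@(5, 7): e=[-30,34,10] → ·
    (1,4)@(3, 9): e=[22,-10,2] → ·
    (1,5)@(3, 11): e=[42,-28,0] → ·  [on edge]
    (2,8)@(5, 17): e=[70,-56,0] → ·  [on edge]
  covered (2 px):
    · · · · · · · · · · ·
    · · · · · · · · · · ·
    █ · · · · · · · · · ·
    · █ · · · · · · · · ·
    · · · · · · · · · · ·
    · · · · · · · · · · ·
    · · · · · · · · · · ·
    · · · · · · · · · · ·
    · · · · · · · · · · ·
    · · · · · · · · · · ·
T3:
  2·area = 224  (B↔C swapped to make it positive)
  edge (20, 4)→(11, 18): d=(-9,14) right/bottom  bias=-1
  edge (11, 18)→(4, 4): d=(-7,-14) top-left  bias=+0
  edge (4, 4)→(20, 4): d=(16,0) top-left  bias=+0
    (2,2)@(5, 5): e=[201,7,16] → █
    (3,2)@(7, 5): e=[173,35,16] → █
    (4,2)@(9, 5): e=[145,63,16] → █
    (5,2)@(11, 5): e=[117,91,16] → █
    (6,2)@(13, 5): e=[89,119,16] → █
    (7,2)@(15, 5): e=[61,147,16] → █
    (8,2)@(17, 5): e=[33,175,16] → █
    (9,2)@(19, 5): e=[5,203,16] → █
    (10,2)@(21, 5): e=[-23,231,16] → ·
    (2,3)@(5, 7): e=[183,-7,48] → ·
    (3,3)@(7, 7): e=[155,21,48] → █
    (9,3)@(19, 7): e=[-13,189,48] → ·
  covered (28 px):
    · · · · · · · · · · ·
    · · · · · · · · · · ·
    · · █ █ █ █ █ █ █ █ ·
    · · · █ █ █ █ █ █ · ·
    · · · █ █ █ █ █ · · ·
    · · · · █ █ █ █ · · ·
    · · · · █ █ █ · · · ·
    · · · · · █ · · · · ·
    · · · · · █ · · · · ·
    · · · · · · · · · · ·

Z-buffer (winner per pixel, '.' = empty):
  . . . . . . . . . . .
  . . . . . . . . . . .
  2 . 3 3 3 3 3 3 3 3 .
  . 2 . 3 3 3 3 3 3 . .
  . . . 3 3 3 3 3 . . .
  . . . 1 3 3 3 3 0 . .
  . . . . 3 3 3 1 0 . .
  . . . . 1 3 1 1 1 . .
  . . . . . 3 1 . . . .
  . . . . . 1 . . . . .

Answer: 3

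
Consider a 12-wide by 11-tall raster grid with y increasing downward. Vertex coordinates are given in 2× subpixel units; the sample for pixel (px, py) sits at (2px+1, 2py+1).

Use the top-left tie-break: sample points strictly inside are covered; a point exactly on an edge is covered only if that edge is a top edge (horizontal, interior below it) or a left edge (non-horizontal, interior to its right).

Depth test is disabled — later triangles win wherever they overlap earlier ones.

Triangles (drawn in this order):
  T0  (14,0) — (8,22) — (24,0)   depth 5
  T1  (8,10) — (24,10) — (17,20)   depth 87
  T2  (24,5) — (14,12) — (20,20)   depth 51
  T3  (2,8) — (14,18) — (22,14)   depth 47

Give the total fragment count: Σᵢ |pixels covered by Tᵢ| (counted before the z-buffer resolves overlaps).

T0:
  2·area = 220  (B↔C swapped to make it positive)
  edge (14, 0)→(24, 0): d=(10,0) top-left  bias=+0
  edge (24, 0)→(8, 22): d=(-16,22) right/bottom  bias=-1
  edge (8, 22)→(14, 0): d=(6,-22) top-left  bias=+0
    (7,0)@(15, 1): e=[10,182,28] → X
    (8,0)@(17, 1): e=[10,138,72] → X
    (9,0)@(19, 1): e=[10,94,116] → X
    (10,0)@(21, 1): e=[10,50,160] → X
    (11,0)@(23, 1): e=[10,6,204] → X
    (7,1)@(15, 3): e=[30,150,40] → X
    (11,1)@(23, 3): e=[30,-26,216] → .
    (6,2)@(13, 5): e=[50,162,8] → X
    (10,2)@(21, 5): e=[50,-14,184] → .
    (6,3)@(13, 7): e=[70,130,20] → X
    (9,3)@(19, 7): e=[70,-2,152] → .
    (6,4)@(13, 9): e=[90,98,32] → X
    (5,5)@(11, 11): e=[110,110,0] → X  [on edge]
  covered (28 px):
    . . . . . . . X X X X X
    . . . . . . . X X X X .
    . . . . . . X X X X . .
    . . . . . . X X X . . .
    . . . . . . X X X . . .
    . . . . . X X X . . . .
    . . . . . X X . . . . .
    . . . . . X X . . . . .
    . . . . . X . . . . . .
    . . . . X . . . . . . .
    . . . . . . . . . . . .
T1:
  2·area = 160
  edge (8, 10)→(24, 10): d=(16,0) top-left  bias=+0
  edge (24, 10)→(17, 20): d=(-7,10) right/bottom  bias=-1
  edge (17, 20)→(8, 10): d=(-9,-10) top-left  bias=+0
    (4,5)@(9, 11): e=[16,143,1] → X
    (5,5)@(11, 11): e=[16,123,21] → X
    (6,5)@(13, 11): e=[16,103,41] → X
    (7,5)@(15, 11): e=[16,83,61] → X
    (8,5)@(17, 11): e=[16,63,81] → X
    (9,5)@(19, 11): e=[16,43,101] → X
    (10,5)@(21, 11): e=[16,23,121] → X
    (11,5)@(23, 11): e=[16,3,141] → X
    (4,6)@(9, 13): e=[48,129,-17] → .
    (5,6)@(11, 13): e=[48,109,3] → X
    (11,6)@(23, 13): e=[48,-11,123] → .
    (5,7)@(11, 15): e=[80,95,-15] → .
  covered (22 px):
    . . . . . . . . . . . .
    . . . . . . . . . . . .
    . . . . . . . . . . . .
    . . . . . . . . . . . .
    . . . . . . . . . . . .
    . . . . X X X X X X X X
    . . . . . X X X X X X .
    . . . . . . X X X X . .
    . . . . . . . X X X . .
    . . . . . . . . X . . .
    . . . . . . . . . . . .
T2:
  2·area = 122  (B↔C swapped to make it positive)
  edge (24, 5)→(20, 20): d=(-4,15) right/bottom  bias=-1
  edge (20, 20)→(14, 12): d=(-6,-8) top-left  bias=+0
  edge (14, 12)→(24, 5): d=(10,-7) top-left  bias=+0
    (11,3)@(23, 7): e=[7,102,13] → X
    (9,4)@(19, 9): e=[59,58,5] → X
    (10,4)@(21, 9): e=[29,74,19] → X
    (11,4)@(23, 9): e=[-1,90,33] → .
    (8,5)@(17, 11): e=[81,30,11] → X
    (11,5)@(23, 11): e=[-9,78,53] → .
    (7,6)@(15, 13): e=[103,2,17] → X
    (11,6)@(23, 13): e=[-17,66,73] → .
    (7,7)@(15, 15): e=[95,-10,37] → .
    (8,7)@(17, 15): e=[65,6,51] → X
    (11,7)@(23, 15): e=[-25,54,93] → .
    (8,8)@(17, 17): e=[57,-6,71] → .
  covered (14 px):
    . . . . . . . . . . . .
    . . . . . . . . . . . .
    . . . . . . . . . . . .
    . . . . . . . . . . . X
    . . . . . . . . . X X .
    . . . . . . . . X X X .
    . . . . . . . X X X X .
    . . . . . . . . X X X .
    . . . . . . . . . X . .
    . . . . . . . . . . . .
    . . . . . . . . . . . .
T3:
  2·area = 128  (B↔C swapped to make it positive)
  edge (2, 8)→(22, 14): d=(20,6) right/bottom  bias=-1
  edge (22, 14)→(14, 18): d=(-8,4) right/bottom  bias=-1
  edge (14, 18)→(2, 8): d=(-12,-10) top-left  bias=+0
    (2,4)@(5, 9): e=[2,108,18] → X
    (3,4)@(7, 9): e=[-10,100,38] → .
    (2,5)@(5, 11): e=[42,92,-6] → .
    (3,5)@(7, 11): e=[30,84,14] → X
    (4,5)@(9, 11): e=[18,76,34] → X
    (5,5)@(11, 11): e=[6,68,54] → X
    (6,5)@(13, 11): e=[-6,60,74] → .
    (3,6)@(7, 13): e=[70,68,-10] → .
    (4,6)@(9, 13): e=[58,60,10] → X
    (6,6)@(13, 13): e=[34,44,50] → X
    (7,6)@(15, 13): e=[22,36,70] → X
    (8,6)@(17, 13): e=[10,28,90] → X
  covered (16 px):
    . . . . . . . . . . . .
    . . . . . . . . . . . .
    . . . . . . . . . . . .
    . . . . . . . . . . . .
    . . X . . . . . . . . .
    . . . X X X . . . . . .
    . . . . X X X X X . . .
    . . . . . X X X X X . .
    . . . . . . X X . . . .
    . . . . . . . . . . . .
    . . . . . . . . . . . .

Answer: 80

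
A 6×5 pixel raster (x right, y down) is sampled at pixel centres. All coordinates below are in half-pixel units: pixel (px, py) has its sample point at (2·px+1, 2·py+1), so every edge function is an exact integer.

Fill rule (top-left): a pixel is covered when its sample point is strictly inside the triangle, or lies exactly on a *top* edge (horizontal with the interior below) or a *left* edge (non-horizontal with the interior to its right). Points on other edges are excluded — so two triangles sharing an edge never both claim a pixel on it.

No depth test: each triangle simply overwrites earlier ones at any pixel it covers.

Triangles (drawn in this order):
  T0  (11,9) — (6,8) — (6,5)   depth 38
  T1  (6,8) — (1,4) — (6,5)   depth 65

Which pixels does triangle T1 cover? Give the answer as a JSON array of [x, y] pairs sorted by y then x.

T0:
  2·area = 15
  edge (11, 9)→(6, 8): d=(-5,-1) top-left  bias=+0
  edge (6, 8)→(6, 5): d=(0,-3) top-left  bias=+0
  edge (6, 5)→(11, 9): d=(5,4) right/bottom  bias=-1
    (0,0)@(1, 1): e=[30,-15,0] → ·  [on edge]
    (0,3)@(1, 7): e=[0,-15,30] → ·  [on edge]
    (3,3)@(7, 7): e=[6,3,6] → █
    (4,3)@(9, 7): e=[8,9,-2] → ·
    (3,4)@(7, 9): e=[-4,3,16] → ·
    (5,4)@(11, 9): e=[0,15,0] → ·  [on edge]
  covered (1 px):
    · · · · · ·
    · · · · · ·
    · · · · · ·
    · · · █ · ·
    · · · · · ·
T1:
  2·area = 15
  edge (6, 8)→(1, 4): d=(-5,-4) top-left  bias=+0
  edge (1, 4)→(6, 5): d=(5,1) right/bottom  bias=-1
  edge (6, 5)→(6, 8): d=(0,3) right/bottom  bias=-1
    (1,2)@(3, 5): e=[3,3,9] → █
    (2,2)@(5, 5): e=[11,1,3] → █
    (3,2)@(7, 5): e=[19,-1,-3] → ·
    (1,3)@(3, 7): e=[-7,13,9] → ·
    (2,3)@(5, 7): e=[1,11,3] → █
    (3,3)@(7, 7): e=[9,9,-3] → ·
    (2,4)@(5, 9): e=[-9,21,3] → ·
  covered (3 px):
    · · · · · ·
    · · · · · ·
    · █ █ · · ·
    · · █ · · ·
    · · · · · ·

Result: [[1,2],[2,2],[2,3]]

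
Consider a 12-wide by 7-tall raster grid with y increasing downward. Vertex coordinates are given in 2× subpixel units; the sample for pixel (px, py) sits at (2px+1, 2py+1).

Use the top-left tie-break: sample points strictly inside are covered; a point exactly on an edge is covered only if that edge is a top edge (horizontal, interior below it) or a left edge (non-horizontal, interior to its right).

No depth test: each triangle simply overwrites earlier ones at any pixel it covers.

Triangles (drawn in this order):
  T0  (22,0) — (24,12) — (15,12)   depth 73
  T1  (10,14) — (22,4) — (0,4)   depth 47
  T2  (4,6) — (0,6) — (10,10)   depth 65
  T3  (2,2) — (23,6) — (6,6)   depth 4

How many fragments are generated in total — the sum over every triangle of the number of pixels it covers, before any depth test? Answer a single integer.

T0:
  2·area = 108
  edge (22, 0)→(24, 12): d=(2,12) right/bottom  bias=-1
  edge (24, 12)→(15, 12): d=(-9,0) right/bottom  bias=-1
  edge (15, 12)→(22, 0): d=(7,-12) top-left  bias=+0
    (10,1)@(21, 3): e=[18,81,9] → X
    (11,1)@(23, 3): e=[-6,81,33] → .
    (10,2)@(21, 5): e=[22,63,23] → X
    (11,2)@(23, 5): e=[-2,63,47] → .
    (9,3)@(19, 7): e=[50,45,13] → X
    (11,3)@(23, 7): e=[2,45,61] → X
    (8,4)@(17, 9): e=[78,27,3] → X
    (8,5)@(17, 11): e=[82,9,17] → X
    (8,6)@(17, 13): e=[86,-9,31] → .
    (9,6)@(19, 13): e=[62,-9,55] → .
    (10,6)@(21, 13): e=[38,-9,79] → .
    (11,6)@(23, 13): e=[14,-9,103] → .
  covered (13 px):
    . . . . . . . . . . . .
    . . . . . . . . . . X .
    . . . . . . . . . . X .
    . . . . . . . . . X X X
    . . . . . . . . X X X X
    . . . . . . . . X X X X
    . . . . . . . . . . . .
T1:
  2·area = 220  (B↔C swapped to make it positive)
  edge (10, 14)→(0, 4): d=(-10,-10) top-left  bias=+0
  edge (0, 4)→(22, 4): d=(22,0) top-left  bias=+0
  edge (22, 4)→(10, 14): d=(-12,10) right/bottom  bias=-1
    (0,2)@(1, 5): e=[0,22,198] → X  [on edge]
    (1,2)@(3, 5): e=[20,22,178] → X
    (2,2)@(5, 5): e=[40,22,158] → X
    (3,2)@(7, 5): e=[60,22,138] → X
    (4,2)@(9, 5): e=[80,22,118] → X
    (5,2)@(11, 5): e=[100,22,98] → X
    (6,2)@(13, 5): e=[120,22,78] → X
    (7,2)@(15, 5): e=[140,22,58] → X
    (8,2)@(17, 5): e=[160,22,38] → X
    (9,2)@(19, 5): e=[180,22,18] → X
    (10,2)@(21, 5): e=[200,22,-2] → .
    (0,3)@(1, 7): e=[-20,66,174] → .
    (1,3)@(3, 7): e=[0,66,154] → X  [on edge]
    (2,4)@(5, 9): e=[0,110,110] → X  [on edge]
    (3,5)@(7, 11): e=[0,154,66] → X  [on edge]
    (4,6)@(9, 13): e=[0,198,22] → X  [on edge]
  covered (30 px):
    . . . . . . . . . . . .
    . . . . . . . . . . . .
    X X X X X X X X X X . .
    . X X X X X X X X . . .
    . . X X X X X X . . . .
    . . . X X X X . . . . .
    . . . . X X . . . . . .
T2:
  2·area = 16  (B↔C swapped to make it positive)
  edge (4, 6)→(10, 10): d=(6,4) right/bottom  bias=-1
  edge (10, 10)→(0, 6): d=(-10,-4) top-left  bias=+0
  edge (0, 6)→(4, 6): d=(4,0) top-left  bias=+0
    (1,3)@(3, 7): e=[10,2,4] → X
    (2,3)@(5, 7): e=[2,10,4] → X
    (3,3)@(7, 7): e=[-6,18,4] → .
    (1,4)@(3, 9): e=[22,-18,12] → .
    (2,4)@(5, 9): e=[14,-10,12] → .
  covered (2 px):
    . . . . . . . . . . . .
    . . . . . . . . . . . .
    . . . . . . . . . . . .
    . X X . . . . . . . . .
    . . . . . . . . . . . .
    . . . . . . . . . . . .
    . . . . . . . . . . . .
T3:
  2·area = 68
  edge (2, 2)→(23, 6): d=(21,4) right/bottom  bias=-1
  edge (23, 6)→(6, 6): d=(-17,0) right/bottom  bias=-1
  edge (6, 6)→(2, 2): d=(-4,-4) top-left  bias=+0
    (0,0)@(1, 1): e=[-17,85,0] → .  [on edge]
    (1,1)@(3, 3): e=[17,51,0] → X  [on edge]
    (2,1)@(5, 3): e=[9,51,8] → X
    (3,1)@(7, 3): e=[1,51,16] → X
    (4,1)@(9, 3): e=[-7,51,24] → .
    (1,2)@(3, 5): e=[59,17,-8] → .
    (2,2)@(5, 5): e=[51,17,0] → X  [on edge]
    (4,2)@(9, 5): e=[35,17,16] → X
    (5,2)@(11, 5): e=[27,17,24] → X
    (6,2)@(13, 5): e=[19,17,32] → X
    (7,2)@(15, 5): e=[11,17,40] → X
    (8,2)@(17, 5): e=[3,17,48] → X
    (3,3)@(7, 7): e=[85,-17,0] → .  [on edge]
    (4,4)@(9, 9): e=[119,-51,0] → .  [on edge]
    (5,5)@(11, 11): e=[153,-85,0] → .  [on edge]
    (6,6)@(13, 13): e=[187,-119,0] → .  [on edge]
  covered (10 px):
    . . . . . . . . . . . .
    . X X X . . . . . . . .
    . . X X X X X X X . . .
    . . . . . . . . . . . .
    . . . . . . . . . . . .
    . . . . . . . . . . . .
    . . . . . . . . . . . .

Answer: 55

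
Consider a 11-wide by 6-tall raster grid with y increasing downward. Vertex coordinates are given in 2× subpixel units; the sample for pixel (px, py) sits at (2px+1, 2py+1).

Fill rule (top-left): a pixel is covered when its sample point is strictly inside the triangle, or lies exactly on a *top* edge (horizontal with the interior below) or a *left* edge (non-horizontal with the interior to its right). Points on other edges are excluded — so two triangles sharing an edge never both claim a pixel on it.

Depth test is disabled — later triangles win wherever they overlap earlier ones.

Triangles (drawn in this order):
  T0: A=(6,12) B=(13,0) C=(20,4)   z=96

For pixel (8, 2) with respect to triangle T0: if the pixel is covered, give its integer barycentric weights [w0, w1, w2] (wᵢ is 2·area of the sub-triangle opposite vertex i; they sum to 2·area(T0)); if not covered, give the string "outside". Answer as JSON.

T0:
  2·area = 112
  edge (6, 12)→(13, 0): d=(7,-12) top-left  bias=+0
  edge (13, 0)→(20, 4): d=(7,4) right/bottom  bias=-1
  edge (20, 4)→(6, 12): d=(-14,8) right/bottom  bias=-1
    (6,0)@(13, 1): e=[7,7,98] → X
    (7,0)@(15, 1): e=[31,-1,82] → .
    (6,1)@(13, 3): e=[21,21,70] → X
    (7,1)@(15, 3): e=[45,13,54] → X
    (8,1)@(17, 3): e=[69,5,38] → X
    (9,1)@(19, 3): e=[93,-3,22] → .
    (5,2)@(11, 5): e=[11,43,58] → X
    (9,2)@(19, 5): e=[107,11,-6] → .
    (4,3)@(9, 7): e=[1,65,46] → X
    (7,3)@(15, 7): e=[73,41,-2] → .
    (8,3)@(17, 7): e=[97,33,-18] → .
    (4,4)@(9, 9): e=[15,79,18] → X
  covered (14 px):
    . . . . . . X . . . .
    . . . . . . X X X . .
    . . . . . X X X X . .
    . . . . X X X . . . .
    . . . . X X . . . . .
    . . . X . . . . . . .

Final: [19,10,83]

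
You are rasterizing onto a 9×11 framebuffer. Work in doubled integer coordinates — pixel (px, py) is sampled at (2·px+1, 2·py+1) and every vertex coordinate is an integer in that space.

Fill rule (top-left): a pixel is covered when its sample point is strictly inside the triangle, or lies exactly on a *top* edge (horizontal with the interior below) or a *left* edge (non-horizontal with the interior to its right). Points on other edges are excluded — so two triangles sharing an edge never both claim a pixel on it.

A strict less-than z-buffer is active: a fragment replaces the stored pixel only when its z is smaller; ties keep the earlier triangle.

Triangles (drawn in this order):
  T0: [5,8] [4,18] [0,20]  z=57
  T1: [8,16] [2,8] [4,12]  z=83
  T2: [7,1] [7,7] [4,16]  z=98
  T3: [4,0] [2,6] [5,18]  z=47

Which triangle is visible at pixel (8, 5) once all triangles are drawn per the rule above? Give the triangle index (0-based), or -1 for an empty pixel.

T0:
  2·area = 38
  edge (5, 8)→(4, 18): d=(-1,10) right/bottom  bias=-1
  edge (4, 18)→(0, 20): d=(-4,2) right/bottom  bias=-1
  edge (0, 20)→(5, 8): d=(5,-12) top-left  bias=+0
    (1,6)@(3, 13): e=[15,22,1] → #
    (2,6)@(5, 13): e=[-5,18,25] → ·
    (1,7)@(3, 15): e=[13,14,11] → #
    (2,7)@(5, 15): e=[-7,10,35] → ·
    (1,8)@(3, 17): e=[11,6,21] → #
    (2,8)@(5, 17): e=[-9,2,45] → ·
    (0,9)@(1, 19): e=[29,2,7] → #
    (1,9)@(3, 19): e=[9,-2,31] → ·
    (0,10)@(1, 21): e=[27,-6,17] → ·
  covered (4 px):
    · · · · · · · · ·
    · · · · · · · · ·
    · · · · · · · · ·
    · · · · · · · · ·
    · · · · · · · · ·
    · · · · · · · · ·
    · # · · · · · · ·
    · # · · · · · · ·
    · # · · · · · · ·
    # · · · · · · · ·
    · · · · · · · · ·
T1:
  2·area = 8  (B↔C swapped to make it positive)
  edge (8, 16)→(4, 12): d=(-4,-4) top-left  bias=+0
  edge (4, 12)→(2, 8): d=(-2,-4) top-left  bias=+0
  edge (2, 8)→(8, 16): d=(6,8) right/bottom  bias=-1
    (0,4)@(1, 9): e=[0,-6,14] → ·  [on edge]
    (1,5)@(3, 11): e=[0,-2,10] → ·  [on edge]
    (2,6)@(5, 13): e=[0,2,6] → #  [on edge]
    (3,6)@(7, 13): e=[8,10,-10] → ·
    (2,7)@(5, 15): e=[-8,-2,18] → ·
    (3,7)@(7, 15): e=[0,6,2] → #  [on edge]
    (4,7)@(9, 15): e=[8,14,-14] → ·
    (3,8)@(7, 17): e=[-8,2,14] → ·
    (4,8)@(9, 17): e=[0,10,-2] → ·  [on edge]
    (5,9)@(11, 19): e=[0,14,-6] → ·  [on edge]
    (6,10)@(13, 21): e=[0,18,-10] → ·  [on edge]
  covered (2 px):
    · · · · · · · · ·
    · · · · · · · · ·
    · · · · · · · · ·
    · · · · · · · · ·
    · · · · · · · · ·
    · · · · · · · · ·
    · · # · · · · · ·
    · · · # · · · · ·
    · · · · · · · · ·
    · · · · · · · · ·
    · · · · · · · · ·
T2:
  2·area = 18
  edge (7, 1)→(7, 7): d=(0,6) right/bottom  bias=-1
  edge (7, 7)→(4, 16): d=(-3,9) right/bottom  bias=-1
  edge (4, 16)→(7, 1): d=(3,-15) top-left  bias=+0
    (3,0)@(7, 1): e=[0,18,0] → ·  [on edge]
    (4,0)@(9, 1): e=[-12,0,30] → ·  [on edge]
    (3,1)@(7, 3): e=[0,12,6] → ·  [on edge]
    (3,2)@(7, 5): e=[0,6,12] → ·  [on edge]
    (3,3)@(7, 7): e=[0,0,18] → ·  [on edge]
    (3,4)@(7, 9): e=[0,-6,24] → ·  [on edge]
    (2,5)@(5, 11): e=[12,6,0] → #  [on edge]
    (3,5)@(7, 11): e=[0,-12,30] → ·  [on edge]
    (2,6)@(5, 13): e=[12,0,6] → ·  [on edge]
    (3,6)@(7, 13): e=[0,-18,36] → ·  [on edge]
    (3,7)@(7, 15): e=[0,-24,42] → ·  [on edge]
    (3,8)@(7, 17): e=[0,-30,48] → ·  [on edge]
    (1,9)@(3, 19): e=[24,0,-6] → ·  [on edge]
    (3,9)@(7, 19): e=[0,-36,54] → ·  [on edge]
    (1,10)@(3, 21): e=[24,-6,0] → ·  [on edge]
    (3,10)@(7, 21): e=[0,-42,60] → ·  [on edge]
  covered (1 px):
    · · · · · · · · ·
    · · · · · · · · ·
    · · · · · · · · ·
    · · · · · · · · ·
    · · · · · · · · ·
    · · # · · · · · ·
    · · · · · · · · ·
    · · · · · · · · ·
    · · · · · · · · ·
    · · · · · · · · ·
    · · · · · · · · ·
T3:
  2·area = 42  (B↔C swapped to make it positive)
  edge (4, 0)→(5, 18): d=(1,18) right/bottom  bias=-1
  edge (5, 18)→(2, 6): d=(-3,-12) top-left  bias=+0
  edge (2, 6)→(4, 0): d=(2,-6) top-left  bias=+0
    (1,1)@(3, 3): e=[21,21,0] → #  [on edge]
    (2,1)@(5, 3): e=[-15,45,12] → ·
    (1,2)@(3, 5): e=[23,15,4] → #
    (2,2)@(5, 5): e=[-13,39,16] → ·
    (1,3)@(3, 7): e=[25,9,8] → #
    (2,3)@(5, 7): e=[-11,33,20] → ·
    (0,4)@(1, 9): e=[63,-21,0] → ·  [on edge]
    (1,4)@(3, 9): e=[27,3,12] → #
    (2,4)@(5, 9): e=[-9,27,24] → ·
    (1,5)@(3, 11): e=[29,-3,16] → ·
  covered (4 px):
    · · · · · · · · ·
    · # · · · · · · ·
    · # · · · · · · ·
    · # · · · · · · ·
    · # · · · · · · ·
    · · · · · · · · ·
    · · · · · · · · ·
    · · · · · · · · ·
    · · · · · · · · ·
    · · · · · · · · ·
    · · · · · · · · ·

Z-buffer (winner per pixel, '.' = empty):
  . . . . . . . . .
  . 3 . . . . . . .
  . 3 . . . . . . .
  . 3 . . . . . . .
  . 3 . . . . . . .
  . . 2 . . . . . .
  . 0 1 . . . . . .
  . 0 . 1 . . . . .
  . 0 . . . . . . .
  0 . . . . . . . .
  . . . . . . . . .

Result: -1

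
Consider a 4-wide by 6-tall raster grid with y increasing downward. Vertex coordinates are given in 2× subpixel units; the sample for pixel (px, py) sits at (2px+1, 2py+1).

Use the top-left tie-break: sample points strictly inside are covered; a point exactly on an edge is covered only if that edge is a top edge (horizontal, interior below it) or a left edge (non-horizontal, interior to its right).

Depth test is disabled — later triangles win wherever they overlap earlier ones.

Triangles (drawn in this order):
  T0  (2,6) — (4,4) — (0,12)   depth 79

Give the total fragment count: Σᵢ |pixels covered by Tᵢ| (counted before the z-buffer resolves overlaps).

T0:
  2·area = 8
  edge (2, 6)→(4, 4): d=(2,-2) top-left  bias=+0
  edge (4, 4)→(0, 12): d=(-4,8) right/bottom  bias=-1
  edge (0, 12)→(2, 6): d=(2,-6) top-left  bias=+0
    (3,0)@(7, 1): e=[0,-12,20] → .  [on edge]
    (1,1)@(3, 3): e=[-4,12,0] → .  [on edge]
    (2,1)@(5, 3): e=[0,-4,12] → .  [on edge]
    (1,2)@(3, 5): e=[0,4,4] → X  [on edge]
    (2,2)@(5, 5): e=[4,-12,16] → .
    (0,3)@(1, 7): e=[0,12,-4] → .  [on edge]
    (1,3)@(3, 7): e=[4,-4,8] → .
    (0,4)@(1, 9): e=[4,4,0] → X  [on edge]
    (1,4)@(3, 9): e=[8,-12,12] → .
    (0,5)@(1, 11): e=[8,-4,4] → .
  covered (2 px):
    . . . .
    . . . .
    . X . .
    . . . .
    X . . .
    . . . .

Answer: 2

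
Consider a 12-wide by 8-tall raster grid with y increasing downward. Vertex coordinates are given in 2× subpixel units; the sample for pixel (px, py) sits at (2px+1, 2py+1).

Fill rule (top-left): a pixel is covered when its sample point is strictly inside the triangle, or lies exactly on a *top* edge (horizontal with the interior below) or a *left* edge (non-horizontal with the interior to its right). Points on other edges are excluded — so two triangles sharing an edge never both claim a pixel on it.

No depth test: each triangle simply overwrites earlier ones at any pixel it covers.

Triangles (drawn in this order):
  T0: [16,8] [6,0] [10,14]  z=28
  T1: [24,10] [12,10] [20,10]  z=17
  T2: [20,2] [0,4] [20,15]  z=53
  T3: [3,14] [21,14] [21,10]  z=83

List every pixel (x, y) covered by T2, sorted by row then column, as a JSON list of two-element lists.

T0:
  2·area = 108  (B↔C swapped to make it positive)
  edge (16, 8)→(10, 14): d=(-6,6) right/bottom  bias=-1
  edge (10, 14)→(6, 0): d=(-4,-14) top-left  bias=+0
  edge (6, 0)→(16, 8): d=(10,8) right/bottom  bias=-1
    (3,0)@(7, 1): e=[96,10,2] → #
    (4,0)@(9, 1): e=[84,38,-14] → ·
    (11,0)@(23, 1): e=[0,234,-126] → ·  [on edge]
    (3,1)@(7, 3): e=[84,2,22] → #
    (4,1)@(9, 3): e=[72,30,6] → #
    (5,1)@(11, 3): e=[60,58,-10] → ·
    (10,1)@(21, 3): e=[0,198,-90] → ·  [on edge]
    (3,2)@(7, 5): e=[72,-6,42] → ·
    (4,2)@(9, 5): e=[60,22,26] → #
    (5,2)@(11, 5): e=[48,50,10] → #
    (6,2)@(13, 5): e=[36,78,-6] → ·
    (9,2)@(19, 5): e=[0,162,-54] → ·  [on edge]
    (8,3)@(17, 7): e=[0,126,-18] → ·  [on edge]
    (7,4)@(15, 9): e=[0,90,18] → ·  [on edge]
    (6,5)@(13, 11): e=[0,54,54] → ·  [on edge]
    (5,6)@(11, 13): e=[0,18,90] → ·  [on edge]
    (4,7)@(9, 15): e=[0,-18,126] → ·  [on edge]
  covered (12 px):
    · · · # · · · · · · · ·
    · · · # # · · · · · · ·
    · · · · # # · · · · · ·
    · · · · # # # · · · · ·
    · · · · # # # · · · · ·
    · · · · · # · · · · · ·
    · · · · · · · · · · · ·
    · · · · · · · · · · · ·
T1:
  degenerate (2·area = 0) — covers nothing
T2:
  2·area = 260  (B↔C swapped to make it positive)
  edge (20, 2)→(20, 15): d=(0,13) right/bottom  bias=-1
  edge (20, 15)→(0, 4): d=(-20,-11) top-left  bias=+0
  edge (0, 4)→(20, 2): d=(20,-2) top-left  bias=+0
    (5,1)@(11, 3): e=[117,141,2] → #
    (6,1)@(13, 3): e=[91,163,6] → #
    (7,1)@(15, 3): e=[65,185,10] → #
    (8,1)@(17, 3): e=[39,207,14] → #
    (9,1)@(19, 3): e=[13,229,18] → #
    (10,1)@(21, 3): e=[-13,251,22] → ·
    (1,2)@(3, 5): e=[221,13,26] → #
    (2,2)@(5, 5): e=[195,35,30] → #
    (3,2)@(7, 5): e=[169,57,34] → #
    (4,2)@(9, 5): e=[143,79,38] → #
    (10,2)@(21, 5): e=[-13,211,62] → ·
    (1,3)@(3, 7): e=[221,-27,66] → ·
  covered (32 px):
    · · · · · · · · · · · ·
    · · · · · # # # # # · ·
    · # # # # # # # # # · ·
    · · · # # # # # # # · ·
    · · · · · # # # # # · ·
    · · · · · · # # # # · ·
    · · · · · · · · # # · ·
    · · · · · · · · · · · ·
T3:
  2·area = 72  (B↔C swapped to make it positive)
  edge (3, 14)→(21, 10): d=(18,-4) top-left  bias=+0
  edge (21, 10)→(21, 14): d=(0,4) right/bottom  bias=-1
  edge (21, 14)→(3, 14): d=(-18,0) right/bottom  bias=-1
    (10,0)@(21, 1): e=[-162,0,234] → ·  [on edge]
    (10,1)@(21, 3): e=[-126,0,198] → ·  [on edge]
    (10,2)@(21, 5): e=[-90,0,162] → ·  [on edge]
    (10,3)@(21, 7): e=[-54,0,126] → ·  [on edge]
    (10,4)@(21, 9): e=[-18,0,90] → ·  [on edge]
    (8,5)@(17, 11): e=[2,16,54] → #
    (9,5)@(19, 11): e=[10,8,54] → #
    (10,5)@(21, 11): e=[18,0,54] → ·  [on edge]
    (4,6)@(9, 13): e=[6,48,18] → #
    (5,6)@(11, 13): e=[14,40,18] → #
    (6,6)@(13, 13): e=[22,32,18] → #
    (7,6)@(15, 13): e=[30,24,18] → #
    (10,6)@(21, 13): e=[54,0,18] → ·  [on edge]
    (10,7)@(21, 15): e=[90,0,-18] → ·  [on edge]
  covered (8 px):
    · · · · · · · · · · · ·
    · · · · · · · · · · · ·
    · · · · · · · · · · · ·
    · · · · · · · · · · · ·
    · · · · · · · · · · · ·
    · · · · · · · · # # · ·
    · · · · # # # # # # · ·
    · · · · · · · · · · · ·

Result: [[5,1],[6,1],[7,1],[8,1],[9,1],[1,2],[2,2],[3,2],[4,2],[5,2],[6,2],[7,2],[8,2],[9,2],[3,3],[4,3],[5,3],[6,3],[7,3],[8,3],[9,3],[5,4],[6,4],[7,4],[8,4],[9,4],[6,5],[7,5],[8,5],[9,5],[8,6],[9,6]]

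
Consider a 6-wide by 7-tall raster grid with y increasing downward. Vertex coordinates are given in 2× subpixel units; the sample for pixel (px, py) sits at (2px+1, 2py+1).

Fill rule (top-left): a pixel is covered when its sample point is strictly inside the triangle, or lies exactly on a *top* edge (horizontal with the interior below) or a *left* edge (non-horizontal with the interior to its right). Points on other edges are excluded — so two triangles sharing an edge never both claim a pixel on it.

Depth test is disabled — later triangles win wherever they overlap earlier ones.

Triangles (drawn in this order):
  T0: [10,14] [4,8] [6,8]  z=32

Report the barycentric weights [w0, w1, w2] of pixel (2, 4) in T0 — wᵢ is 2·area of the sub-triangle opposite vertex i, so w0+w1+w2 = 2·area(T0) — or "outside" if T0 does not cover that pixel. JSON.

T0:
  2·area = 12
  edge (10, 14)→(4, 8): d=(-6,-6) top-left  bias=+0
  edge (4, 8)→(6, 8): d=(2,0) top-left  bias=+0
  edge (6, 8)→(10, 14): d=(4,6) right/bottom  bias=-1
    (0,2)@(1, 5): e=[0,-6,18] → ·  [on edge]
    (1,3)@(3, 7): e=[0,-2,14] → ·  [on edge]
    (2,4)@(5, 9): e=[0,2,10] → #  [on edge]
    (3,4)@(7, 9): e=[12,2,-2] → ·
    (2,5)@(5, 11): e=[-12,6,18] → ·
    (3,5)@(7, 11): e=[0,6,6] → #  [on edge]
    (4,5)@(9, 11): e=[12,6,-6] → ·
    (3,6)@(7, 13): e=[-12,10,14] → ·
    (4,6)@(9, 13): e=[0,10,2] → #  [on edge]
    (5,6)@(11, 13): e=[12,10,-10] → ·
  covered (3 px):
    · · · · · ·
    · · · · · ·
    · · · · · ·
    · · · · · ·
    · · # · · ·
    · · · # · ·
    · · · · # ·

Result: [2,10,0]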